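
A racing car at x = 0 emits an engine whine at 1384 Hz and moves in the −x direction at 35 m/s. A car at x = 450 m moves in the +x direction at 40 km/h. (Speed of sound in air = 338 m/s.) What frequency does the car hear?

1213 Hz

40 km/h = 11.11 m/s.
The observer lies on the +x side, so the source is heading away from the observer and the observer is heading away from the source.
With source receding and observer receding, f' = f · (v − v_o)/(v + v_s).
f' = 1384 × (338 − 11.11)/(338 + 35) = 1384 × 326.89/373 ≈ 1213 Hz.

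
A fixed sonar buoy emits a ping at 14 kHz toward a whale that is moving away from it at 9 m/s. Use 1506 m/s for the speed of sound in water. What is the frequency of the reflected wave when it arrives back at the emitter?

At the whale (a moving observer), f₁ = f₀ · (v − u)/v = 14 × 1497/1506 ≈ 13.92 kHz.
The reflection then acts as a moving source: f₂ = f₁ · v/(v + u) ≈ 13.83 kHz.
Equivalently f₂ = f₀ · (v − u)/(v + u).

13.83 kHz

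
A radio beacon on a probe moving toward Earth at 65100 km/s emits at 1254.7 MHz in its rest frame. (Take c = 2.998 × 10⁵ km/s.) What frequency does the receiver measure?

1564.5 MHz

β = v/c = 65100/299800 = 0.2171.
Relativistic Doppler for frequency: f' = f₀ · √((1 + β)/(1 − β)).
f' = 1254.7 × √(1.2171/0.7829) = 1254.7 × 1.24690 ≈ 1564.5 MHz.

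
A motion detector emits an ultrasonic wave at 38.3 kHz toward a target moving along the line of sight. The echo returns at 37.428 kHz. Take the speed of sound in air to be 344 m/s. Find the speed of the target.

Double Doppler shift off a moving reflector: f₂ = f₀ · (v + u)/(v − u) (u > 0 toward emitter).
Rearranging, u = v · (f₂ − f₀)/(f₂ + f₀) = 344 × -0.872/75.728 ≈ -4.0 m/s.
So the target is moving at 4.0 m/s away from the emitter.

4.0 m/s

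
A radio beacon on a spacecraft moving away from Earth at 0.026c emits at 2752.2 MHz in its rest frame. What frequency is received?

Relativistic Doppler for frequency: f' = f₀ · √((1 − β)/(1 + β)).
f' = 2752.2 × √(0.9740/1.0260) = 2752.2 × 0.97433 ≈ 2681.5 MHz.

2681.5 MHz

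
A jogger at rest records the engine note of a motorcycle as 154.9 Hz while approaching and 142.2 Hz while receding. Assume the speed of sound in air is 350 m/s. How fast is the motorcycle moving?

15.0 m/s

f₁/f₂ = (v + v_s)/(v − v_s), so v_s = v · (f₁ − f₂)/(f₁ + f₂).
v_s = 350 × (154.9 − 142.2)/(154.9 + 142.2) = 350 × 12.7/297.1 ≈ 15.0 m/s.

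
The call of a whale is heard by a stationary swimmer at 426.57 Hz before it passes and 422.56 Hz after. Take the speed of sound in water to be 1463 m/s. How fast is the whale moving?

6.9 m/s

f₁/f₂ = (v + v_s)/(v − v_s), so v_s = v · (f₁ − f₂)/(f₁ + f₂).
v_s = 1463 × (426.57 − 422.56)/(426.57 + 422.56) = 1463 × 4.01/849.13 ≈ 6.9 m/s.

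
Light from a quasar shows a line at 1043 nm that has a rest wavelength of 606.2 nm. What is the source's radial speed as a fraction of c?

0.495c

λ'/λ₀ = 1.7206 > 1 (redshift), so the source is receding.
λ'/λ₀ = √((1 + β)/(1 − β)) for a receding source ⇒ β = (r² − 1)/(r² + 1) with r = λ'/λ₀.
β = (2.9603 − 1)/(2.9603 + 1) ≈ 0.495.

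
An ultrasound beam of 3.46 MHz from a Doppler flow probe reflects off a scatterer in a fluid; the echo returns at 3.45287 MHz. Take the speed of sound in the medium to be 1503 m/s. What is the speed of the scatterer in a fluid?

1.55 m/s

Double Doppler shift off a moving reflector: f₂ = f₀ · (v + u)/(v − u) (u > 0 toward emitter).
Rearranging, u = v · (f₂ − f₀)/(f₂ + f₀) = 1503 × -0.00713/6.91287 ≈ -1.55 m/s.
So the scatterer in a fluid is moving at 1.55 m/s away from the emitter.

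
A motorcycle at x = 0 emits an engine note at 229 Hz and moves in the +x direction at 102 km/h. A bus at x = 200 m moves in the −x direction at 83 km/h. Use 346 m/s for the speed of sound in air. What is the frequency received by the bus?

102 km/h = 28.33 m/s; 83 km/h = 23.06 m/s.
The observer lies on the +x side, so the source is heading toward the observer and the observer is heading toward the source.
General Doppler shift: f' = f · (v + v_o)/(v − v_s).
f' = 229 × (346 + 23.06)/(346 − 28.33) = 229 × 369.06/317.67 ≈ 266 Hz.

266 Hz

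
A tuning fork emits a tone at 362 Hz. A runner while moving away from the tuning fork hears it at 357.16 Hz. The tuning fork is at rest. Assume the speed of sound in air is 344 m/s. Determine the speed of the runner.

4.6 m/s

f' = f · (v − v_o)/v ⇒ v_o = v · |f'/f − 1|.
v_o = 344 × |357.16/362 − 1| = 344 × 0.01337 ≈ 4.6 m/s.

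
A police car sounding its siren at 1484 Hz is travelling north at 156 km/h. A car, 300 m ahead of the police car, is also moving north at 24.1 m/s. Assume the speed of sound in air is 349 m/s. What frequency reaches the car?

156 km/h = 43.33 m/s.
The car is ahead, so the police car is moving toward it while the car is moving away from the police car.
With source approaching and observer receding, f' = f · (v − v_o)/(v − v_s).
f' = 1484 × (349 − 24.1)/(349 − 43.33) = 1484 × 324.9/305.67 ≈ 1577 Hz.

1577 Hz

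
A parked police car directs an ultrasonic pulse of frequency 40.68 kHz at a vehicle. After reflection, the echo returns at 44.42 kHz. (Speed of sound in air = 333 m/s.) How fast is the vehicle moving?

Double Doppler shift off a moving reflector: f₂ = f₀ · (v + u)/(v − u) (u > 0 toward emitter).
Rearranging, u = v · (f₂ − f₀)/(f₂ + f₀) = 333 × 3.74/85.10 ≈ 14.6 m/s.
So the vehicle is moving at 14.6 m/s toward the emitter.

14.6 m/s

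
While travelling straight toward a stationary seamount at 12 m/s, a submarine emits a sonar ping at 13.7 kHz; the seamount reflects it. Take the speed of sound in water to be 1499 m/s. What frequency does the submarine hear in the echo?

The seamount receives the sound from a moving source: f₁ = f₀ · v/(v − v_e) = 13.7 × 1499/1487 ≈ 13.81 kHz.
On the return leg the submarine is a moving observer: f₂ = f₁ · (v + v_e)/v = 13.81 × 1511/1499 ≈ 13.92 kHz.
Equivalently f₂ = f₀ · (v + v_e)/(v − v_e).

13.92 kHz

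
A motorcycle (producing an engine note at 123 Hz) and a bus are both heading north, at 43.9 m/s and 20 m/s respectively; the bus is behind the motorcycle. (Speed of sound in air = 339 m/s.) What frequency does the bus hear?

The bus is behind, so the motorcycle is moving away from it while the bus is moving toward the motorcycle.
General Doppler shift: f' = f · (v + v_o)/(v + v_s).
f' = 123 × (339 + 20)/(339 + 43.9) = 123 × 359/382.9 ≈ 115 Hz.

115 Hz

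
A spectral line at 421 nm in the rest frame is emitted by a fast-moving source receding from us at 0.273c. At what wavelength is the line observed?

557.1 nm

Relativistic Doppler for wavelength: λ' = λ₀ · √((1 + β)/(1 − β)).
λ' = 421 × √(1.2730/0.7270) = 421 × 1.32327 ≈ 557.1 nm.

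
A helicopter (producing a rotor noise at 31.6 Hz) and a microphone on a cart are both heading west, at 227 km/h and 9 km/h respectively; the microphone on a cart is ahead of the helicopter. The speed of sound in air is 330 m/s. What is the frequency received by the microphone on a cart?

227 km/h = 63.06 m/s; 9 km/h = 2.5 m/s.
The microphone on a cart is ahead, so the helicopter is moving toward it while the microphone on a cart is moving away from the helicopter.
Both move, so f' = f · (v − v_o)/(v − v_s).
f' = 31.6 × (330 − 2.5)/(330 − 63.06) = 31.6 × 327.5/266.94 ≈ 38.8 Hz.

38.8 Hz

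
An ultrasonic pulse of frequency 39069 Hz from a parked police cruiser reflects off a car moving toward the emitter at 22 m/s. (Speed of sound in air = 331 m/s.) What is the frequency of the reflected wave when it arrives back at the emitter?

At the car (a moving observer), f₁ = f₀ · (v + u)/v = 39069 × 353/331 ≈ 41666 Hz.
On reflection it acts as a source moving toward the stationary detector: f₂ = f₁ · v/(v − u) = 41666 × 331/309 ≈ 44632 Hz.
Equivalently f₂ = f₀ · (v + u)/(v − u).

44632 Hz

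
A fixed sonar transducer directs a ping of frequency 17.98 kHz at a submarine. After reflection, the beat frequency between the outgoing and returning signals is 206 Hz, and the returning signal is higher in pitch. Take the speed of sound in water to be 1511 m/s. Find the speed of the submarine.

Double Doppler shift off a moving reflector: f₂ = f₀ · (v + u)/(v − u) (u > 0 toward emitter).
Returning signal is higher, so f₂ = f₀ + Δf = 17980 + 206 = 18186 Hz.
Rearranging, u = v · (f₂ − f₀)/(f₂ + f₀) = 1511 × 206/36166 ≈ 8.6 m/s.
So the submarine is moving at 8.6 m/s toward the emitter.

8.6 m/s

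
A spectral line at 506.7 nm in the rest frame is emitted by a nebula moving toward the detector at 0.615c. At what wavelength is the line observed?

Relativistic Doppler for wavelength: λ' = λ₀ · √((1 − β)/(1 + β)).
λ' = 506.7 × √(0.3850/1.6150) = 506.7 × 0.48825 ≈ 247.4 nm.

247.4 nm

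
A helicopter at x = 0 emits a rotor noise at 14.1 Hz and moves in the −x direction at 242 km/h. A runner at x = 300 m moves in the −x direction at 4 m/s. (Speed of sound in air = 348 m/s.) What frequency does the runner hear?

242 km/h = 67.22 m/s.
The observer lies on the +x side, so the source is heading away from the observer and the observer is heading toward the source.
Both move, so f' = f · (v + v_o)/(v + v_s).
f' = 14.1 × (348 + 4)/(348 + 67.22) = 14.1 × 352/415.22 ≈ 12.0 Hz.

12.0 Hz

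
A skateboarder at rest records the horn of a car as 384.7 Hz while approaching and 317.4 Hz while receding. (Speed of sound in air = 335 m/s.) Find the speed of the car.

f₁/f₂ = (v + v_s)/(v − v_s), so v_s = v · (f₁ − f₂)/(f₁ + f₂).
v_s = 335 × (384.7 − 317.4)/(384.7 + 317.4) = 335 × 67.3/702.1 ≈ 32 m/s.

32 m/s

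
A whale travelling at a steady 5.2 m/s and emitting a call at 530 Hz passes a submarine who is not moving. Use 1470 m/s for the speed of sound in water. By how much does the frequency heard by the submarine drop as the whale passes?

Approaching: f₁ = f · v/(v − v_s) = 530 × 1470/1464.8 ≈ 531.88 Hz.
Receding: f₂ = f · v/(v + v_s) = 530 × 1470/1475.2 ≈ 528.13 Hz.
Drop: f₁ − f₂ = 2f·v·v_s/(v² − v_s²) = 2 × 530 × 1470 × 5.2/(1470² − 5.2²) ≈ 3.75 Hz.

3.75 Hz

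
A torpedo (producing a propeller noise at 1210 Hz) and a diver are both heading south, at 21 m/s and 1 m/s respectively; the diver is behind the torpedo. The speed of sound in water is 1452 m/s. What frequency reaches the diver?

1194 Hz

The diver is behind, so the torpedo is moving away from it while the diver is moving toward the torpedo.
With source receding and observer approaching, f' = f · (v + v_o)/(v + v_s).
f' = 1210 × (1452 + 1)/(1452 + 21) = 1210 × 1453/1473 ≈ 1194 Hz.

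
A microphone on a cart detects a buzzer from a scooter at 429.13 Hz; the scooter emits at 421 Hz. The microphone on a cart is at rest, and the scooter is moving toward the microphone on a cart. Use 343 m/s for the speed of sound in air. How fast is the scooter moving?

6.5 m/s

f' = f · v/(v − v_s) ⇒ v_s = v · |1 − f/f'|.
v_s = 343 × |1 − 421/429.13| = 343 × 0.01895 ≈ 6.5 m/s.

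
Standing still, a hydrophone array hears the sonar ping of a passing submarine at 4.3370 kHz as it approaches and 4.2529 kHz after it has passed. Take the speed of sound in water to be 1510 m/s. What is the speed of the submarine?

14.8 m/s

f₁/f₂ = (v + v_s)/(v − v_s), so v_s = v · (f₁ − f₂)/(f₁ + f₂).
v_s = 1510 × (4.3370 − 4.2529)/(4.3370 + 4.2529) = 1510 × 0.0841/8.5899 ≈ 14.8 m/s.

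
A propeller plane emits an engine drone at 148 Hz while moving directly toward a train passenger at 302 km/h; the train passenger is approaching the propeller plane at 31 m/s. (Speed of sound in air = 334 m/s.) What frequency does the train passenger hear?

216 Hz

302 km/h = 83.89 m/s.
With source approaching and observer approaching, f' = f · (v + v_o)/(v − v_s).
f' = 148 × (334 + 31)/(334 − 83.89) = 148 × 365/250.11 ≈ 216 Hz.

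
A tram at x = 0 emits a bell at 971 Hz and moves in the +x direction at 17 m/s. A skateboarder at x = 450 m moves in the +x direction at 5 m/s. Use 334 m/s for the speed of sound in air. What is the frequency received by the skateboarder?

The observer lies on the +x side, so the source is heading toward the observer and the observer is heading away from the source.
With source approaching and observer receding, f' = f · (v − v_o)/(v − v_s).
f' = 971 × (334 − 5)/(334 − 17) = 971 × 329/317 ≈ 1008 Hz.

1008 Hz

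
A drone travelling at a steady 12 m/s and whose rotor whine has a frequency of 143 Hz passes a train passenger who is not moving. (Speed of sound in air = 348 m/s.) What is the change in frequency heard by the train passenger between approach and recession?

Approaching: f₁ = f · v/(v − v_s) = 143 × 348/336 ≈ 148.11 Hz.
Receding: f₂ = f · v/(v + v_s) = 143 × 348/360 ≈ 138.23 Hz.
Drop: f₁ − f₂ = 2f·v·v_s/(v² − v_s²) = 2 × 143 × 348 × 12/(348² − 12²) ≈ 9.87 Hz.

9.87 Hz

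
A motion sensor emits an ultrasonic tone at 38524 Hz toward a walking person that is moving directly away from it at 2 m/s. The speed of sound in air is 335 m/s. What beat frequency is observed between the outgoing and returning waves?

At the walking person (a moving observer), f₁ = f₀ · (v − u)/v = 38524 × 333/335 ≈ 38294 Hz.
The reflection then acts as a moving source: f₂ = f₁ · v/(v + u) ≈ 38067 Hz.
Equivalently f₂ = f₀ · (v − u)/(v + u).
Beat frequency: |f₂ − f₀| = 2u·f₀/(v + u) = 2 × 2 × 38524/337 ≈ 457 Hz.

457 Hz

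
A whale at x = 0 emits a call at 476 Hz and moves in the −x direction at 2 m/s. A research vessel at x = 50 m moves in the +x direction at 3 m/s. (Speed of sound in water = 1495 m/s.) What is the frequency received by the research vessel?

474 Hz

The observer lies on the +x side, so the source is heading away from the observer and the observer is heading away from the source.
Both move, so f' = f · (v − v_o)/(v + v_s).
f' = 476 × (1495 − 3)/(1495 + 2) = 476 × 1492/1497 ≈ 474 Hz.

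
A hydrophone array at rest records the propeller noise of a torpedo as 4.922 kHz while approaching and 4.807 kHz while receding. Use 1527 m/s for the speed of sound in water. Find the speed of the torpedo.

f₁/f₂ = (v + v_s)/(v − v_s), so v_s = v · (f₁ − f₂)/(f₁ + f₂).
v_s = 1527 × (4.922 − 4.807)/(4.922 + 4.807) = 1527 × 0.115/9.729 ≈ 18.0 m/s.

18.0 m/s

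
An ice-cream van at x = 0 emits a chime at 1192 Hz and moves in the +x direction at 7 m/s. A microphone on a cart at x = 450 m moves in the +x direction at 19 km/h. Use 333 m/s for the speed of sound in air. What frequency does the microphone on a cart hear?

1198 Hz

19 km/h = 5.278 m/s.
The observer lies on the +x side, so the source is heading toward the observer and the observer is heading away from the source.
With source approaching and observer receding, f' = f · (v − v_o)/(v − v_s).
f' = 1192 × (333 − 5.278)/(333 − 7) = 1192 × 327.72/326 ≈ 1198 Hz.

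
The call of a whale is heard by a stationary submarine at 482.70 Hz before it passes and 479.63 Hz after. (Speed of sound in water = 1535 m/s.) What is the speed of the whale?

f₁/f₂ = (v + v_s)/(v − v_s), so v_s = v · (f₁ − f₂)/(f₁ + f₂).
v_s = 1535 × (482.70 − 479.63)/(482.70 + 479.63) = 1535 × 3.07/962.33 ≈ 4.9 m/s.

4.9 m/s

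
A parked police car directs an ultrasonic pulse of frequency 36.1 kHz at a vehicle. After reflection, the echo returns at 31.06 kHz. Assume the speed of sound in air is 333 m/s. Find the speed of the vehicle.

Double Doppler shift off a moving reflector: f₂ = f₀ · (v + u)/(v − u) (u > 0 toward emitter).
Rearranging, u = v · (f₂ − f₀)/(f₂ + f₀) = 333 × -5.04/67.16 ≈ -25.0 m/s.
So the vehicle is moving at 25.0 m/s away from the emitter.

25.0 m/s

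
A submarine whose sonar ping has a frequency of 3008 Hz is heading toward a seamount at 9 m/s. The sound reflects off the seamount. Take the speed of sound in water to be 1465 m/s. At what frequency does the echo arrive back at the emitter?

3045 Hz

The seamount receives the sound from a moving source: f₁ = f₀ · v/(v − v_e) = 3008 × 1465/1456 ≈ 3027 Hz.
On the return leg the submarine is a moving observer: f₂ = f₁ · (v + v_e)/v = 3027 × 1474/1465 ≈ 3045 Hz.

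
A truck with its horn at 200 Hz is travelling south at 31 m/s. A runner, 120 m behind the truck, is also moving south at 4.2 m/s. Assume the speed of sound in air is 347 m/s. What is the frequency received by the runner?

The runner is behind, so the truck is moving away from it while the runner is moving toward the truck.
General Doppler shift: f' = f · (v + v_o)/(v + v_s).
f' = 200 × (347 + 4.2)/(347 + 31) = 200 × 351.2/378 ≈ 186 Hz.

186 Hz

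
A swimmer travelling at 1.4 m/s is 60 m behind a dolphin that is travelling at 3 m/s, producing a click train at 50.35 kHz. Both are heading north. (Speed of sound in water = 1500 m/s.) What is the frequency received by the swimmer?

50.3 kHz

The swimmer is behind, so the dolphin is moving away from it while the swimmer is moving toward the dolphin.
Both move, so f' = f · (v + v_o)/(v + v_s).
f' = 50.35 × (1500 + 1.4)/(1500 + 3) = 50.35 × 1501.4/1503 ≈ 50.3 kHz.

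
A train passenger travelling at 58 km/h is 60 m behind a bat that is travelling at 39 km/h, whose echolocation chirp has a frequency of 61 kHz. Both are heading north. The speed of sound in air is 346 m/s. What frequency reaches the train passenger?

39 km/h = 10.83 m/s; 58 km/h = 16.11 m/s.
The train passenger is behind, so the bat is moving away from it while the train passenger is moving toward the bat.
With source receding and observer approaching, f' = f · (v + v_o)/(v + v_s).
f' = 61 × (346 + 16.11)/(346 + 10.83) = 61 × 362.11/356.83 ≈ 61.9 kHz.

61.9 kHz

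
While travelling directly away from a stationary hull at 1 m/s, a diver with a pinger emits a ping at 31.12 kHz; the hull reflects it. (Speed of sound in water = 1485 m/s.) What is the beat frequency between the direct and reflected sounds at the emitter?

41.9 Hz

The hull receives the sound from a moving source: f₁ = f₀ · v/(v + v_e) = 31.12 × 1485/1486 ≈ 31.0991 kHz.
On the return leg the diver with a pinger is a moving observer: f₂ = f₁ · (v − v_e)/v = 31.0991 × 1484/1485 ≈ 31.0781 kHz.
Equivalently f₂ = f₀ · (v − v_e)/(v + v_e).
Beat against the emitted tone (with f₀ = 31120 Hz): |f₂ − f₀| = 2v_e·f₀/(v + v_e) = 2 × 1 × 31120/1486 ≈ 41.9 Hz.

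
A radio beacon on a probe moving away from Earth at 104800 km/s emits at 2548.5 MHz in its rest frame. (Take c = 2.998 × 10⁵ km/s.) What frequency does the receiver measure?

β = v/c = 104800/299800 = 0.3496.
Relativistic Doppler for frequency: f' = f₀ · √((1 − β)/(1 + β)).
f' = 2548.5 × √(0.6504/1.3496) = 2548.5 × 0.69423 ≈ 1769.2 MHz.

1769.2 MHz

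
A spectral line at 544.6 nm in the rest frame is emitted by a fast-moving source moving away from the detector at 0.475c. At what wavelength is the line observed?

Relativistic Doppler for wavelength: λ' = λ₀ · √((1 + β)/(1 − β)).
λ' = 544.6 × √(1.4750/0.5250) = 544.6 × 1.67616 ≈ 912.8 nm.

912.8 nm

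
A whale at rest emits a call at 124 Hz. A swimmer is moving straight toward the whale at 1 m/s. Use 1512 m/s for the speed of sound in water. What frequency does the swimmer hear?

Only the observer moves, toward the source, so f' = f · (v + v_o)/v.
f' = 124 × (1512 + 1)/1512 = 124 × 1513/1512 ≈ 124 Hz.

124 Hz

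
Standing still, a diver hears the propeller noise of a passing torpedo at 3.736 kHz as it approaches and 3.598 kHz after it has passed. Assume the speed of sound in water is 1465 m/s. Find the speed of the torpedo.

28 m/s

f₁/f₂ = (v + v_s)/(v − v_s), so v_s = v · (f₁ − f₂)/(f₁ + f₂).
v_s = 1465 × (3.736 − 3.598)/(3.736 + 3.598) = 1465 × 0.138/7.334 ≈ 28 m/s.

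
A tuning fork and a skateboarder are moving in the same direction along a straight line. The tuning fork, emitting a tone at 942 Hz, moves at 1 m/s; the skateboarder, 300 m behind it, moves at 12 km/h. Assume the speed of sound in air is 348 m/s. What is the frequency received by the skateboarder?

948 Hz

12 km/h = 3.333 m/s.
The skateboarder is behind, so the tuning fork is moving away from it while the skateboarder is moving toward the tuning fork.
Both move, so f' = f · (v + v_o)/(v + v_s).
f' = 942 × (348 + 3.333)/(348 + 1) = 942 × 351.33/349 ≈ 948 Hz.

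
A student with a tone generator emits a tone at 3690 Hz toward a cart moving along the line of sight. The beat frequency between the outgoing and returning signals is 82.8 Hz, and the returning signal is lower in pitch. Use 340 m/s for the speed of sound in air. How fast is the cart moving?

3.9 m/s

Double Doppler shift off a moving reflector: f₂ = f₀ · (v + u)/(v − u) (u > 0 toward emitter).
Returning signal is lower, so f₂ = f₀ − Δf = 3690 − 82.8 = 3607.2 Hz.
Rearranging, u = v · (f₂ − f₀)/(f₂ + f₀) = 340 × -82.8/7297.2 ≈ -3.9 m/s.
So the cart is moving at 3.9 m/s away from the emitter.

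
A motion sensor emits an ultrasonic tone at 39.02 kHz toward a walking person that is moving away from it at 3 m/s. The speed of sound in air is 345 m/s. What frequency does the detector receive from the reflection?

38.3 kHz

At the walking person (a moving observer), f₁ = f₀ · (v − u)/v = 39.02 × 342/345 ≈ 38.7 kHz.
The reflection then acts as a moving source: f₂ = f₁ · v/(v + u) ≈ 38.3 kHz.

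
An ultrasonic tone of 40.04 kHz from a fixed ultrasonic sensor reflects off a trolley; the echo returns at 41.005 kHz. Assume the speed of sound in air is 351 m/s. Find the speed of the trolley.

Double Doppler shift off a moving reflector: f₂ = f₀ · (v + u)/(v − u) (u > 0 toward emitter).
Rearranging, u = v · (f₂ − f₀)/(f₂ + f₀) = 351 × 0.965/81.045 ≈ 4.2 m/s.
So the trolley is moving at 4.2 m/s toward the emitter.

4.2 m/s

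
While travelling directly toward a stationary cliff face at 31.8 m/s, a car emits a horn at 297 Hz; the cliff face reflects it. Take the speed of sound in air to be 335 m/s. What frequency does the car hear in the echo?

The cliff face receives the sound from a moving source: f₁ = f₀ · v/(v − v_e) = 297 × 335/303.2 ≈ 328 Hz.
On the return leg the car is a moving observer: f₂ = f₁ · (v + v_e)/v = 328 × 366.8/335 ≈ 359 Hz.
Equivalently f₂ = f₀ · (v + v_e)/(v − v_e).

359 Hz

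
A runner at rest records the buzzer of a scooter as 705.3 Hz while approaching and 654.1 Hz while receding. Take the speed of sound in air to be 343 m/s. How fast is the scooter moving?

12.9 m/s

f₁/f₂ = (v + v_s)/(v − v_s), so v_s = v · (f₁ − f₂)/(f₁ + f₂).
v_s = 343 × (705.3 − 654.1)/(705.3 + 654.1) = 343 × 51.2/1359.4 ≈ 12.9 m/s.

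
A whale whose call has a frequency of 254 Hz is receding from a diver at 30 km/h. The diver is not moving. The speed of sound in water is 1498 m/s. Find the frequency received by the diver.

30 km/h = 8.333 m/s.
Only the source moves, away from the listener, so f' = f · v/(v + v_s).
f' = 254 × 1498/(1498 + 8.333) = 254 × 1498/1506 ≈ 253 Hz.

253 Hz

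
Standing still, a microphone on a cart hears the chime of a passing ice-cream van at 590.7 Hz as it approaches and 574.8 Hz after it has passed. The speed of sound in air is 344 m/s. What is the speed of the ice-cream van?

4.7 m/s

f₁/f₂ = (v + v_s)/(v − v_s), so v_s = v · (f₁ − f₂)/(f₁ + f₂).
v_s = 344 × (590.7 − 574.8)/(590.7 + 574.8) = 344 × 15.9/1165.5 ≈ 4.7 m/s.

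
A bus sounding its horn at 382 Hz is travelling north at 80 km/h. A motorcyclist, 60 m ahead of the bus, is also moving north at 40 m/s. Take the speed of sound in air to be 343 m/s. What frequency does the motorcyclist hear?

80 km/h = 22.22 m/s.
The motorcyclist is ahead, so the bus is moving toward it while the motorcyclist is moving away from the bus.
Both move, so f' = f · (v − v_o)/(v − v_s).
f' = 382 × (343 − 40)/(343 − 22.22) = 382 × 303/320.78 ≈ 361 Hz.

361 Hz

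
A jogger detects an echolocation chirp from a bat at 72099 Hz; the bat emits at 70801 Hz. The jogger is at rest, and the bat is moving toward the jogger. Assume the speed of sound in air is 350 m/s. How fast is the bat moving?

6.3 m/s

f' = f · v/(v − v_s) ⇒ v_s = v · |1 − f/f'|.
v_s = 350 × |1 − 70801/72099| = 350 × 0.018 ≈ 6.3 m/s.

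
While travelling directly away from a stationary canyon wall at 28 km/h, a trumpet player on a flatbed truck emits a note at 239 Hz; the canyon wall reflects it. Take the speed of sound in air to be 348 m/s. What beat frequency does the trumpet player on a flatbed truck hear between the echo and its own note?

10.4 Hz

28 km/h = 7.778 m/s.
The canyon wall receives the sound from a moving source: f₁ = f₀ · v/(v + v_e) = 239 × 348/355.78 ≈ 233.78 Hz.
On the return leg the trumpet player on a flatbed truck is a moving observer: f₂ = f₁ · (v − v_e)/v = 233.78 × 340.22/348 ≈ 228.55 Hz.
Equivalently f₂ = f₀ · (v − v_e)/(v + v_e).
Beat against the emitted tone: |f₂ − f₀| = 2v_e·f₀/(v + v_e) = 2 × 7.778 × 239/355.78 ≈ 10.4 Hz.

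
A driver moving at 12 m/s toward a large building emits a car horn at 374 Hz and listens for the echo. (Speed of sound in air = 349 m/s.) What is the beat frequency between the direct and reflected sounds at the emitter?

The large building receives the sound from a moving source: f₁ = f₀ · v/(v − v_e) = 374 × 349/337 ≈ 387.3 Hz.
On the return leg the driver is a moving observer: f₂ = f₁ · (v + v_e)/v = 387.3 × 361/349 ≈ 400.6 Hz.
Equivalently f₂ = f₀ · (v + v_e)/(v − v_e).
Beat against the emitted tone: |f₂ − f₀| = 2v_e·f₀/(v − v_e) = 2 × 12 × 374/337 ≈ 26.6 Hz.

26.6 Hz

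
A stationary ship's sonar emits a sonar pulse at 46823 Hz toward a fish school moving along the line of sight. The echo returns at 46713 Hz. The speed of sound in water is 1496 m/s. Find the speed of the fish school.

Double Doppler shift off a moving reflector: f₂ = f₀ · (v + u)/(v − u) (u > 0 toward emitter).
Rearranging, u = v · (f₂ − f₀)/(f₂ + f₀) = 1496 × -110/93536 ≈ -1.76 m/s.
So the fish school is moving at 1.76 m/s away from the emitter.

1.76 m/s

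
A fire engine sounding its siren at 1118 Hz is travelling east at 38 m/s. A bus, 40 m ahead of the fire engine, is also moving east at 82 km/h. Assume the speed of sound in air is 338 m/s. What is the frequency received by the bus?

1175 Hz

82 km/h = 22.78 m/s.
The bus is ahead, so the fire engine is moving toward it while the bus is moving away from the fire engine.
Both move, so f' = f · (v − v_o)/(v − v_s).
f' = 1118 × (338 − 22.78)/(338 − 38) = 1118 × 315.22/300 ≈ 1175 Hz.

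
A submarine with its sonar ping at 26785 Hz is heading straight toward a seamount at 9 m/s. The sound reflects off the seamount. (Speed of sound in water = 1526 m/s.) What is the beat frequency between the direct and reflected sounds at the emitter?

318 Hz

The seamount receives the sound from a moving source: f₁ = f₀ · v/(v − v_e) = 26785 × 1526/1517 ≈ 26944 Hz.
On the return leg the submarine is a moving observer: f₂ = f₁ · (v + v_e)/v = 26944 × 1535/1526 ≈ 27103 Hz.
Equivalently f₂ = f₀ · (v + v_e)/(v − v_e).
Beat against the emitted tone: |f₂ − f₀| = 2v_e·f₀/(v − v_e) = 2 × 9 × 26785/1517 ≈ 318 Hz.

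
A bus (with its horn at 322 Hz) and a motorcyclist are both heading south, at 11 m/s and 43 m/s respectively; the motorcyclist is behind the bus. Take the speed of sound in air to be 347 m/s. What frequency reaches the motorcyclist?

The motorcyclist is behind, so the bus is moving away from it while the motorcyclist is moving toward the bus.
Both move, so f' = f · (v + v_o)/(v + v_s).
f' = 322 × (347 + 43)/(347 + 11) = 322 × 390/358 ≈ 351 Hz.

351 Hz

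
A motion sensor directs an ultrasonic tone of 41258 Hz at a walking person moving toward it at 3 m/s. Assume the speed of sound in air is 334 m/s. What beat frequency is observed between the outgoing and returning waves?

The walking person first receives the wave as a moving observer: f₁ = f₀ · (v + u)/v = 41258 × (334 + 3)/334 ≈ 41629 Hz.
On reflection it acts as a source moving toward the stationary detector: f₂ = f₁ · v/(v − u) = 41629 × 334/331 ≈ 42006 Hz.
Beat frequency: |f₂ − f₀| = 2u·f₀/(v − u) = 2 × 3 × 41258/331 ≈ 748 Hz.

748 Hz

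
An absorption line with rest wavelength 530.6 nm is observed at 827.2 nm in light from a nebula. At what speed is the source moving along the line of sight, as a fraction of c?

λ'/λ₀ = 1.5590 > 1 (redshift), so the source is receding.
λ'/λ₀ = √((1 + β)/(1 − β)) for a receding source ⇒ β = (r² − 1)/(r² + 1) with r = λ'/λ₀.
β = (2.4304 − 1)/(2.4304 + 1) ≈ 0.417.

0.417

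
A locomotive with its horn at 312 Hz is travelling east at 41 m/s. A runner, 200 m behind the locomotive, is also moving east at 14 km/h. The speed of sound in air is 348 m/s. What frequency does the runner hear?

282 Hz

14 km/h = 3.889 m/s.
The runner is behind, so the locomotive is moving away from it while the runner is moving toward the locomotive.
Both move, so f' = f · (v + v_o)/(v + v_s).
f' = 312 × (348 + 3.889)/(348 + 41) = 312 × 351.89/389 ≈ 282 Hz.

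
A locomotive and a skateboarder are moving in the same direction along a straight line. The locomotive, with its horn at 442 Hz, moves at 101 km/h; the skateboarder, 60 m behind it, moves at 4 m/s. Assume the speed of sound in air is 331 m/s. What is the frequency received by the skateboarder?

101 km/h = 28.06 m/s.
The skateboarder is behind, so the locomotive is moving away from it while the skateboarder is moving toward the locomotive.
With source receding and observer approaching, f' = f · (v + v_o)/(v + v_s).
f' = 442 × (331 + 4)/(331 + 28.06) = 442 × 335/359.06 ≈ 412 Hz.

412 Hz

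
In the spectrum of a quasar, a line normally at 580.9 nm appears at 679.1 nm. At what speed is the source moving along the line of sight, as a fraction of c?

0.155c

λ'/λ₀ = 1.1690 > 1 (redshift), so the source is receding.
λ'/λ₀ = √((1 + β)/(1 − β)) for a receding source ⇒ β = (r² − 1)/(r² + 1) with r = λ'/λ₀.
β = (1.3667 − 1)/(1.3667 + 1) ≈ 0.155.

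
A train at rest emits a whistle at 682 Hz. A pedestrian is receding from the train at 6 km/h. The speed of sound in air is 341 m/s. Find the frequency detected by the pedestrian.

6 km/h = 1.667 m/s.
Moving observer, stationary source: f' = f · (v − v_o)/v.
f' = 682 × (341 − 1.667)/341 = 682 × 339.33/341 ≈ 679 Hz.

679 Hz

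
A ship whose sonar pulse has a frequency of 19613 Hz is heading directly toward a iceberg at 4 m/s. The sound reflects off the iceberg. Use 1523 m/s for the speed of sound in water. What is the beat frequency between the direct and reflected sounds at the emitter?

The iceberg receives the sound from a moving source: f₁ = f₀ · v/(v − v_e) = 19613 × 1523/1519 ≈ 19664.6 Hz.
On the return leg the ship is a moving observer: f₂ = f₁ · (v + v_e)/v = 19664.6 × 1527/1523 ≈ 19716.3 Hz.
Equivalently f₂ = f₀ · (v + v_e)/(v − v_e).
Beat against the emitted tone: |f₂ − f₀| = 2v_e·f₀/(v − v_e) = 2 × 4 × 19613/1519 ≈ 103 Hz.

103 Hz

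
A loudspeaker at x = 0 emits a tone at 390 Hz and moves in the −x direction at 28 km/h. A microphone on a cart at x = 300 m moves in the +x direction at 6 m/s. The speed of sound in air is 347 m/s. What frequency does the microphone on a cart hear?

28 km/h = 7.778 m/s.
The observer lies on the +x side, so the source is heading away from the observer and the observer is heading away from the source.
With source receding and observer receding, f' = f · (v − v_o)/(v + v_s).
f' = 390 × (347 − 6)/(347 + 7.778) = 390 × 341/354.78 ≈ 375 Hz.

375 Hz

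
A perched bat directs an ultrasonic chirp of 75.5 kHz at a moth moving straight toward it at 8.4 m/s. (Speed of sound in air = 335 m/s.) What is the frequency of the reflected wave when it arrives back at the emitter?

79.4 kHz

The moth first receives the wave as a moving observer: f₁ = f₀ · (v + u)/v = 75.5 × (335 + 8.4)/335 ≈ 77.4 kHz.
The reflection then acts as a moving source: f₂ = f₁ · v/(v − u) ≈ 79.4 kHz.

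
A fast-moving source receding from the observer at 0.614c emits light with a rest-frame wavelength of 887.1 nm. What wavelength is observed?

1814.0 nm

Relativistic Doppler for wavelength: λ' = λ₀ · √((1 + β)/(1 − β)).
λ' = 887.1 × √(1.6140/0.3860) = 887.1 × 2.04483 ≈ 1814.0 nm.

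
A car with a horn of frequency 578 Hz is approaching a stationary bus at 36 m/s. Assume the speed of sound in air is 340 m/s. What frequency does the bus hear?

With the source moving toward a stationary observer, f' = f · v/(v − v_s).
f' = 578 × 340/(340 − 36) = 578 × 340/304 ≈ 646 Hz.

646 Hz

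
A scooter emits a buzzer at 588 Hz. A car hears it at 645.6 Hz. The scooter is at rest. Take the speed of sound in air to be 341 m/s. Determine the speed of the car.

f' > f, so the car is approaching.
f' = f · (v + v_o)/v ⇒ v_o = v · |f'/f − 1|.
v_o = 341 × |645.6/588 − 1| = 341 × 0.09796 ≈ 33 m/s.

33 m/s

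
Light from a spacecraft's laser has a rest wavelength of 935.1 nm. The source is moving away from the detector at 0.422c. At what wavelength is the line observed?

1466.7 nm

Relativistic Doppler for wavelength: λ' = λ₀ · √((1 + β)/(1 − β)).
λ' = 935.1 × √(1.4220/0.5780) = 935.1 × 1.56850 ≈ 1466.7 nm.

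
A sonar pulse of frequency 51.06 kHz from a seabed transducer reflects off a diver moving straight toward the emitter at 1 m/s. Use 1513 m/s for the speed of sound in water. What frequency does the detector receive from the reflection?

At the diver (a moving observer), f₁ = f₀ · (v + u)/v = 51.06 × 1514/1513 ≈ 51.1 kHz.
On reflection it acts as a source moving toward the stationary detector: f₂ = f₁ · v/(v − u) = 51.1 × 1513/1512 ≈ 51.1 kHz.

51.1 kHz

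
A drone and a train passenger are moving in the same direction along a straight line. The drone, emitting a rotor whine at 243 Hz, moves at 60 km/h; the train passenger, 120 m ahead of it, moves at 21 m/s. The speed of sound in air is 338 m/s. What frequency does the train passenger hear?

60 km/h = 16.67 m/s.
The train passenger is ahead, so the drone is moving toward it while the train passenger is moving away from the drone.
Both move, so f' = f · (v − v_o)/(v − v_s).
f' = 243 × (338 − 21)/(338 − 16.67) = 243 × 317/321.33 ≈ 240 Hz.

240 Hz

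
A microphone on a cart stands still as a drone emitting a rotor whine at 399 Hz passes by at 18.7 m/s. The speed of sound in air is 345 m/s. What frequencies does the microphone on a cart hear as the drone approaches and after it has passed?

Approaching: f₁ = f · v/(v − v_s) = 399 × 345/326.3 ≈ 422 Hz.
Receding: f₂ = f · v/(v + v_s) = 399 × 345/363.7 ≈ 378 Hz.

422 Hz approaching; 378 Hz receding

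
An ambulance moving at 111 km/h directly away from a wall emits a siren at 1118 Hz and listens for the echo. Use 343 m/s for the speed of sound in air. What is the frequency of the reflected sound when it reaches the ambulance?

111 km/h = 30.83 m/s.
The wall receives the sound from a moving source: f₁ = f₀ · v/(v + v_e) = 1118 × 343/373.83 ≈ 1026 Hz.
On the return leg the ambulance is a moving observer: f₂ = f₁ · (v − v_e)/v = 1026 × 312.17/343 ≈ 934 Hz.
Equivalently f₂ = f₀ · (v − v_e)/(v + v_e).

934 Hz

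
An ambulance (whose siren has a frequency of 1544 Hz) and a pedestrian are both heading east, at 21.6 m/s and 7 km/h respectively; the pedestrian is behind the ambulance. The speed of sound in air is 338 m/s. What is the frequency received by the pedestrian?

7 km/h = 1.944 m/s.
The pedestrian is behind, so the ambulance is moving away from it while the pedestrian is moving toward the ambulance.
With source receding and observer approaching, f' = f · (v + v_o)/(v + v_s).
f' = 1544 × (338 + 1.944)/(338 + 21.6) = 1544 × 339.94/359.6 ≈ 1460 Hz.

1460 Hz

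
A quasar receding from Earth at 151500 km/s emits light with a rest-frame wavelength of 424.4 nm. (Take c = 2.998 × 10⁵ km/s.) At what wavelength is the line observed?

β = v/c = 151500/299800 = 0.5053.
Relativistic Doppler for wavelength: λ' = λ₀ · √((1 + β)/(1 − β)).
λ' = 424.4 × √(1.5053/0.4947) = 424.4 × 1.74446 ≈ 740.4 nm.

740.4 nm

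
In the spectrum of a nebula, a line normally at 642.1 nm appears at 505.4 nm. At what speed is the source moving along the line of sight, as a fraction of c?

0.235c

λ'/λ₀ = 0.7871 < 1 (blueshift), so the source is approaching.
λ'/λ₀ = √((1 − β)/(1 + β)) for an approaching source ⇒ β = (1 − r²)/(1 + r²) with r = λ'/λ₀.
β = (1 − 0.6195)/(1 + 0.6195) ≈ 0.235.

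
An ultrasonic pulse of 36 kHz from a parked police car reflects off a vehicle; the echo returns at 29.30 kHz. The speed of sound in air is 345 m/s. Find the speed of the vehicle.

Double Doppler shift off a moving reflector: f₂ = f₀ · (v + u)/(v − u) (u > 0 toward emitter).
Rearranging, u = v · (f₂ − f₀)/(f₂ + f₀) = 345 × -6.70/65.30 ≈ -35 m/s.
So the vehicle is moving at 35 m/s away from the emitter.

35 m/s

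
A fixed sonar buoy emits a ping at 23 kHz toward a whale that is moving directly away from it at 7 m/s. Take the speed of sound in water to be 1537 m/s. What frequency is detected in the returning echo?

22.8 kHz

The whale first receives the wave as a moving observer: f₁ = f₀ · (v − u)/v = 23 × (1537 − 7)/1537 ≈ 22.9 kHz.
The reflection then acts as a moving source: f₂ = f₁ · v/(v + u) ≈ 22.8 kHz.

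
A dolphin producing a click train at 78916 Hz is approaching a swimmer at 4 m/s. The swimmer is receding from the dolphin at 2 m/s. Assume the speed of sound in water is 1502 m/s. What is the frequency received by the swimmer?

79021 Hz

Both move, so f' = f · (v − v_o)/(v − v_s).
f' = 78916 × (1502 − 2)/(1502 − 4) = 78916 × 1500/1498 ≈ 79021 Hz.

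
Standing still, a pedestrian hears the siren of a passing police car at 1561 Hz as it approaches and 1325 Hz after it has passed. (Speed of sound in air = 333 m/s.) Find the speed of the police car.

f₁/f₂ = (v + v_s)/(v − v_s), so v_s = v · (f₁ − f₂)/(f₁ + f₂).
v_s = 333 × (1561 − 1325)/(1561 + 1325) = 333 × 236/2886 ≈ 27 m/s.

27 m/s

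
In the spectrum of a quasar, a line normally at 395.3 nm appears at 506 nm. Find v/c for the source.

λ'/λ₀ = 1.2800 > 1 (redshift), so the source is receding.
λ'/λ₀ = √((1 + β)/(1 − β)) for a receding source ⇒ β = (r² − 1)/(r² + 1) with r = λ'/λ₀.
β = (1.6385 − 1)/(1.6385 + 1) ≈ 0.242.

0.242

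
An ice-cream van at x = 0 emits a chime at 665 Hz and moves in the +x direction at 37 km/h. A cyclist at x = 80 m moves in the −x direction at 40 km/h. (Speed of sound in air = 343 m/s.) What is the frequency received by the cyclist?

708 Hz

37 km/h = 10.28 m/s; 40 km/h = 11.11 m/s.
The observer lies on the +x side, so the source is heading toward the observer and the observer is heading toward the source.
With source approaching and observer approaching, f' = f · (v + v_o)/(v − v_s).
f' = 665 × (343 + 11.11)/(343 − 10.28) = 665 × 354.11/332.72 ≈ 708 Hz.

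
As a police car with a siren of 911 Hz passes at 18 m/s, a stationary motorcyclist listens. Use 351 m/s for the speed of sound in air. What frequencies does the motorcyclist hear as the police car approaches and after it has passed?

Approaching: f₁ = f · v/(v − v_s) = 911 × 351/333 ≈ 960 Hz.
Receding: f₂ = f · v/(v + v_s) = 911 × 351/369 ≈ 867 Hz.

960 Hz approaching; 867 Hz receding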